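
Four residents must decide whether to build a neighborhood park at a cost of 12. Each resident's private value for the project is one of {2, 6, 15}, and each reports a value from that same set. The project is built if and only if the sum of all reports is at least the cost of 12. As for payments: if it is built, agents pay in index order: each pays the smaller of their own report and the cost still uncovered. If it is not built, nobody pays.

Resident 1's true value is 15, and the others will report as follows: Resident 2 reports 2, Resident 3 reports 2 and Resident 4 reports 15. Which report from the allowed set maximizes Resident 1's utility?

Report 2: project built, pays 2, utility 15 - 2 = 13.
Report 6: project built, pays 6, utility 15 - 6 = 9.
Report 15: project built, pays 12, utility 15 - 12 = 3.
The best choice is 2 with utility 13.

2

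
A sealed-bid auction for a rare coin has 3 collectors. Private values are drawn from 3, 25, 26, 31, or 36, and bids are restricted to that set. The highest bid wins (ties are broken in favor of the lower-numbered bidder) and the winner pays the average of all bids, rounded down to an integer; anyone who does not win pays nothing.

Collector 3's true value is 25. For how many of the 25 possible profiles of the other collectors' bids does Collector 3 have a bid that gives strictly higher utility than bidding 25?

Others bid (3, 25): truth gives 0; bid 26 gives 7 > 0. Violating.
Others bid (3, 26): truth gives 0; bid 31 gives 5 > 0. Violating.
Others bid (3, 31): truth gives 0; bid 36 gives 2 > 0. Violating.
Others bid (25, 3): truth gives 0; bid 26 gives 7 > 0. Violating.
Others bid (3, 3): truth gives 15; no alternative beats it.
Others bid (3, 36): truth gives 0; no alternative beats it.
(Checking all 25 profiles: 6 have a profitable deviation, 19 do not.)

6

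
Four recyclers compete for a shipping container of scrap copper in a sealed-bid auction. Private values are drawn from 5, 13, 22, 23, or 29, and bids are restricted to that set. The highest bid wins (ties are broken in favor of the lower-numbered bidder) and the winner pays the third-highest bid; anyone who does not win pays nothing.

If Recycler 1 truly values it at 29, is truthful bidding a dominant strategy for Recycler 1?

Yes

Check each profile of the others' bids and compare truth against every alternative bid.
Others bid (5, 5, 29): truth gives 24, best alternative gives 0.
Others bid (5, 29, 5): truth gives 24, best alternative gives 0.
Others bid (29, 5, 5): truth gives 24, best alternative gives 0.
Others bid (5, 13, 29): truth gives 16, best alternative gives 0.
Others bid (5, 29, 13): truth gives 16, best alternative gives 0.
Others bid (13, 5, 29): truth gives 16, best alternative gives 0.
(Remaining 119 profiles checked similarly; truth is weakly best in each.)
In every case the truthful bid is at least as good as any alternative, so it is a dominant strategy.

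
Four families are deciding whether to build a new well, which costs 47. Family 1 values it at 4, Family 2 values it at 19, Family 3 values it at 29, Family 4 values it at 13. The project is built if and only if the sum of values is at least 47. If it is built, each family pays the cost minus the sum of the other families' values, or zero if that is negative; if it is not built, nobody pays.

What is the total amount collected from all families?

Total value 65 ≥ cost 47, so it is built.
Family 1: others sum to 61; max(0, 47 - 61) = 0.
Family 2: others sum to 46; max(0, 47 - 46) = 1.
Family 3: others sum to 36; max(0, 47 - 36) = 11.
Family 4: others sum to 52; max(0, 47 - 52) = 0.
Total collected = 0 + 1 + 11 + 0 = 12.

12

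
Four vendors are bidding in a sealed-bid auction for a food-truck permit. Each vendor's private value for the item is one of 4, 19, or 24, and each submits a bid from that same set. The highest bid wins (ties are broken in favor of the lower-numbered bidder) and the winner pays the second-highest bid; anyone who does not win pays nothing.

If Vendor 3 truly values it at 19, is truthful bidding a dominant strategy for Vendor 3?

Yes

Check each profile of the others' bids and compare truth against every alternative bid.
Others bid (4, 4, 4): truth gives 15, best alternative gives 15.
Others bid (4, 4, 19): truth gives 0, best alternative gives 0.
Others bid (4, 4, 24): truth gives 0, best alternative gives 0.
Others bid (4, 19, 4): truth gives 0, best alternative gives 0.
Others bid (4, 19, 19): truth gives 0, best alternative gives 0.
Others bid (4, 19, 24): truth gives 0, best alternative gives 0.
(Remaining 21 profiles checked similarly; truth is weakly best in each.)
In every case the truthful bid is at least as good as any alternative, so it is a dominant strategy.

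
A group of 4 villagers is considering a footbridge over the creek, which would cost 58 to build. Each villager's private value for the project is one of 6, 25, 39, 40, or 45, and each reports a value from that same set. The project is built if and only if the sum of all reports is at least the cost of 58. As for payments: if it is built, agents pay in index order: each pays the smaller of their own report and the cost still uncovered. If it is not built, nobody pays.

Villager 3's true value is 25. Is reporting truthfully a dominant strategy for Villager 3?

Consider the case where Villager 1 reports 6, Villager 2 reports 6 and Villager 4 reports 40.
Truthful report 25: project built, pays 25, utility 25 - 25 = 0.
Report 6 instead: project built, pays 6, utility 25 - 6 = 19.
Since 19 > 0, reporting 6 is strictly better here, so truthful reporting is not dominant.

No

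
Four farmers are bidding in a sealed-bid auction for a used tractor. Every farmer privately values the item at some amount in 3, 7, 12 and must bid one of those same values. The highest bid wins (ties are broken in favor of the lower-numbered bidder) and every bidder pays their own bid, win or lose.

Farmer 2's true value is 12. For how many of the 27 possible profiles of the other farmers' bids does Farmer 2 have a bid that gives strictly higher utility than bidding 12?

Others bid (3, 3, 3): truth gives 0; bid 7 gives 5 > 0. Violating.
Others bid (3, 3, 7): truth gives 0; bid 7 gives 5 > 0. Violating.
Others bid (3, 7, 3): truth gives 0; bid 7 gives 5 > 0. Violating.
Others bid (3, 7, 7): truth gives 0; bid 7 gives 5 > 0. Violating.
Others bid (3, 3, 12): truth gives 0; no alternative beats it.
Others bid (3, 7, 12): truth gives 0; no alternative beats it.
(Checking all 27 profiles: 13 have a profitable deviation, 14 do not.)

13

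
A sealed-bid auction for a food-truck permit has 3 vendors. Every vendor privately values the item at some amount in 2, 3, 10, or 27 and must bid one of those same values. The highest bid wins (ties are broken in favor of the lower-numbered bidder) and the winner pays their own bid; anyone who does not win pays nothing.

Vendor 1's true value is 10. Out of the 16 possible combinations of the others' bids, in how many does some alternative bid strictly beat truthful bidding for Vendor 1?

Others bid (2, 2): truth gives 0; bid 2 gives 8 > 0. Violating.
Others bid (2, 3): truth gives 0; bid 3 gives 7 > 0. Violating.
Others bid (3, 2): truth gives 0; bid 3 gives 7 > 0. Violating.
Others bid (3, 3): truth gives 0; bid 3 gives 7 > 0. Violating.
Others bid (2, 10): truth gives 0; no alternative beats it.
Others bid (2, 27): truth gives 0; no alternative beats it.
(Checking all 16 profiles: 4 have a profitable deviation, 12 do not.)

4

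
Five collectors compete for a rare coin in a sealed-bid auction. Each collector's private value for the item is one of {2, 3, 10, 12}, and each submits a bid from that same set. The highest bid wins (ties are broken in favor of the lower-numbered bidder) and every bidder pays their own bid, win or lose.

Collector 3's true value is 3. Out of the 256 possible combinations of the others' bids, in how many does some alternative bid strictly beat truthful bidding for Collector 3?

Others bid (2, 2, 2, 10): truth gives -3; bid 2 gives -2 > -3. Violating.
Others bid (2, 2, 2, 12): truth gives -3; bid 2 gives -2 > -3. Violating.
Others bid (2, 2, 3, 10): truth gives -3; bid 2 gives -2 > -3. Violating.
Others bid (2, 2, 3, 12): truth gives -3; bid 2 gives -2 > -3. Violating.
Others bid (2, 2, 2, 2): truth gives 0; no alternative beats it.
Others bid (2, 2, 2, 3): truth gives 0; no alternative beats it.
(Checking all 256 profiles: 252 have a profitable deviation, 4 do not.)

252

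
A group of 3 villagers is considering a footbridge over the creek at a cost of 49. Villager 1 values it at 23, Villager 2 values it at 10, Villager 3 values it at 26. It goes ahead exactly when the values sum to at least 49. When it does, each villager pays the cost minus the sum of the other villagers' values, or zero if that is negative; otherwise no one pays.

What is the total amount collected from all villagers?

29

Total value 59 ≥ cost 49, so it is built.
Villager 1: others sum to 36; max(0, 49 - 36) = 13.
Villager 2: others sum to 49; max(0, 49 - 49) = 0.
Villager 3: others sum to 33; max(0, 49 - 33) = 16.
Total collected = 13 + 0 + 16 = 29.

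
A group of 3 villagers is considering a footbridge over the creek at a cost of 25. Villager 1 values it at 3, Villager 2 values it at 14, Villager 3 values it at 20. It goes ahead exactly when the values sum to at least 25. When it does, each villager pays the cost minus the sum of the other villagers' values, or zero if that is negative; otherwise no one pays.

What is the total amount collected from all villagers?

Total value 37 ≥ cost 25, so it is built.
Villager 1: others sum to 34; max(0, 25 - 34) = 0.
Villager 2: others sum to 23; max(0, 25 - 23) = 2.
Villager 3: others sum to 17; max(0, 25 - 17) = 8.
Total collected = 0 + 2 + 8 = 10.

10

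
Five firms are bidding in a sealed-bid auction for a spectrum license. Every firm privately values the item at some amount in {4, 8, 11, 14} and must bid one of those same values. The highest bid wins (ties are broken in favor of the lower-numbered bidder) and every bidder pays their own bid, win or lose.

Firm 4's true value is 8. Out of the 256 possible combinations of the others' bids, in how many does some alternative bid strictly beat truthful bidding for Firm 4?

Others bid (4, 4, 4, 11): truth gives -8; bid 11 gives -3 > -8. Violating.
Others bid (4, 4, 4, 14): truth gives -8; bid 4 gives -4 > -8. Violating.
Others bid (4, 4, 8, 4): truth gives -8; bid 11 gives -3 > -8. Violating.
Others bid (4, 4, 8, 8): truth gives -8; bid 11 gives -3 > -8. Violating.
Others bid (4, 4, 4, 4): truth gives 0; no alternative beats it.
Others bid (4, 4, 4, 8): truth gives 0; no alternative beats it.
(Checking all 256 profiles: 254 have a profitable deviation, 2 do not.)

254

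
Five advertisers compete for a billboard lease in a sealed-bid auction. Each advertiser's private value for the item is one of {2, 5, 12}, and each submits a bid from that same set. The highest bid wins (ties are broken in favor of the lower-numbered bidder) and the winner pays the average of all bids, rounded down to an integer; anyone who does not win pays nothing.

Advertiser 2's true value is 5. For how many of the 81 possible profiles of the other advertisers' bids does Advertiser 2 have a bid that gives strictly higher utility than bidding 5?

Others bid (5, 2, 2, 2): truth gives 0; bid 12 gives 1 > 0. Violating.
Others bid (2, 2, 2, 2): truth gives 3; no alternative beats it.
Others bid (2, 2, 2, 5): truth gives 2; no alternative beats it.
(Checking all 81 profiles: 1 has a profitable deviation, 80 do not.)

1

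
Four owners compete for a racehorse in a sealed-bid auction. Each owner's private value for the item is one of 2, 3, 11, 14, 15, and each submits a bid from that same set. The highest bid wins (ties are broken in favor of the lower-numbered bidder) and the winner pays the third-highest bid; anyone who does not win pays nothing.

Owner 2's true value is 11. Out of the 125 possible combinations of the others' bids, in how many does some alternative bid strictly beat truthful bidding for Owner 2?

Others bid (2, 2, 14): truth gives 0; bid 14 gives 9 > 0. Violating.
Others bid (2, 2, 15): truth gives 0; bid 15 gives 9 > 0. Violating.
Others bid (2, 3, 14): truth gives 0; bid 14 gives 8 > 0. Violating.
Others bid (2, 3, 15): truth gives 0; bid 15 gives 8 > 0. Violating.
Others bid (2, 2, 2): truth gives 9; no alternative beats it.
Others bid (2, 2, 3): truth gives 9; no alternative beats it.
(Checking all 125 profiles: 24 have a profitable deviation, 101 do not.)

24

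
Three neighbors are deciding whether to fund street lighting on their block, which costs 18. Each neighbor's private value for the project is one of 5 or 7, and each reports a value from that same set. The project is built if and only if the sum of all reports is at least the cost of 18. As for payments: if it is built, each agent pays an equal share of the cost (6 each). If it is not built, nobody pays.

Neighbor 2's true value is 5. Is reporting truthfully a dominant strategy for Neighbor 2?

Check each profile of the others' reports and compare truth against every alternative report.
Others report (5, 7): truth gives 0, best alternative gives -1.
Others report (7, 5): truth gives 0, best alternative gives -1.
Others report (7, 7): truth gives -1, best alternative gives -1.
Others report (5, 5): truth gives 0, best alternative gives 0.
In every case the truthful report is at least as good as any alternative, so it is a dominant strategy.

Yes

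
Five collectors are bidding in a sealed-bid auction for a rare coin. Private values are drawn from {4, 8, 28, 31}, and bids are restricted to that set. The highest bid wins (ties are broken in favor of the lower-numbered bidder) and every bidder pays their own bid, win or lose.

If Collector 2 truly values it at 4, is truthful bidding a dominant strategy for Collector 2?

Yes

Check each profile of the others' bids and compare truth against every alternative bid.
Others bid (4, 4, 4, 28): truth gives -4, best alternative gives -8.
Others bid (4, 4, 4, 31): truth gives -4, best alternative gives -8.
Others bid (4, 4, 8, 28): truth gives -4, best alternative gives -8.
Others bid (4, 4, 8, 31): truth gives -4, best alternative gives -8.
Others bid (4, 4, 28, 4): truth gives -4, best alternative gives -8.
Others bid (4, 4, 28, 8): truth gives -4, best alternative gives -8.
(Remaining 250 profiles checked similarly; truth is weakly best in each.)
In every case the truthful bid is at least as good as any alternative, so it is a dominant strategy.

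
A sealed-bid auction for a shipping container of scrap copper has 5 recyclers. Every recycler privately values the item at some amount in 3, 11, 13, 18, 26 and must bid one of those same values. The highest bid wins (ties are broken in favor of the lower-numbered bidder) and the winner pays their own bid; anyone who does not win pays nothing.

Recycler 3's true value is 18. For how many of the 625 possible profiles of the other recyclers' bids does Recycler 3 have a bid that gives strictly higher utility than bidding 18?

36

Others bid (3, 3, 3, 3): truth gives 0; bid 11 gives 7 > 0. Violating.
Others bid (3, 3, 3, 11): truth gives 0; bid 11 gives 7 > 0. Violating.
Others bid (3, 3, 3, 13): truth gives 0; bid 13 gives 5 > 0. Violating.
Others bid (3, 3, 11, 3): truth gives 0; bid 11 gives 7 > 0. Violating.
Others bid (3, 3, 3, 18): truth gives 0; no alternative beats it.
Others bid (3, 3, 3, 26): truth gives 0; no alternative beats it.
(Checking all 625 profiles: 36 have a profitable deviation, 589 do not.)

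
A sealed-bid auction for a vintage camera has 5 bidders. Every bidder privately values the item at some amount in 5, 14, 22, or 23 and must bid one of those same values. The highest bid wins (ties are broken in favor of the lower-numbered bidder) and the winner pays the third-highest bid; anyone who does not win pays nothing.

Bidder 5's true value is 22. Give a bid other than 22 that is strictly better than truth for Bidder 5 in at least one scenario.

Suppose Bidder 1 bids 5, Bidder 2 bids 5, Bidder 3 bids 5 and Bidder 4 bids 22.
Bid 22: loses, pays 0, utility 0.
Bid 23: wins, pays 5, utility 22 - 5 = 17.
So bidding 23 beats truth here (17 > 0).

23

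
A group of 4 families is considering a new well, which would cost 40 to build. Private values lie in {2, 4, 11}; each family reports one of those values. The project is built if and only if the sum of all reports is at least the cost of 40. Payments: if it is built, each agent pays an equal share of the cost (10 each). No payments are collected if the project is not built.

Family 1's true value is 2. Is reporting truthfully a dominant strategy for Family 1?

Yes

Check each profile of the others' reports and compare truth against every alternative report.
Others report (2, 2, 2): truth gives 0, best alternative gives 0.
Others report (2, 2, 4): truth gives 0, best alternative gives 0.
Others report (2, 2, 11): truth gives 0, best alternative gives 0.
Others report (2, 4, 2): truth gives 0, best alternative gives 0.
Others report (2, 4, 4): truth gives 0, best alternative gives 0.
Others report (2, 4, 11): truth gives 0, best alternative gives 0.
(Remaining 21 profiles checked similarly; truth is weakly best in each.)
In every case the truthful report is at least as good as any alternative, so it is a dominant strategy.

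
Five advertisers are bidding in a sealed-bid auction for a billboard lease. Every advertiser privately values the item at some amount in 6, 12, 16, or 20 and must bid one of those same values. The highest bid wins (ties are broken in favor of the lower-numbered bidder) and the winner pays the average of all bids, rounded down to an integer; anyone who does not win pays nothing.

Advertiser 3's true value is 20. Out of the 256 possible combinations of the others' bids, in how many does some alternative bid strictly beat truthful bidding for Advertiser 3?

33

Others bid (6, 6, 6, 6): truth gives 12; bid 12 gives 13 > 12. Violating.
Others bid (6, 6, 6, 12): truth gives 10; bid 12 gives 12 > 10. Violating.
Others bid (6, 6, 12, 6): truth gives 10; bid 12 gives 12 > 10. Violating.
Others bid (6, 6, 12, 12): truth gives 9; bid 12 gives 11 > 9. Violating.
Others bid (6, 6, 6, 16): truth gives 10; no alternative beats it.
Others bid (6, 6, 6, 20): truth gives 9; no alternative beats it.
(Checking all 256 profiles: 33 have a profitable deviation, 223 do not.)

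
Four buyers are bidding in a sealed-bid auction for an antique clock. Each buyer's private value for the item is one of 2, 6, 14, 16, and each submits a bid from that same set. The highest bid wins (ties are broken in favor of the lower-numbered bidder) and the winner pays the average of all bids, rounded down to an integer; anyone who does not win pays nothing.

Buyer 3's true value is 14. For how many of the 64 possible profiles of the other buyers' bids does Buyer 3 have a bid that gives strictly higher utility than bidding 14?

24

Others bid (2, 2, 2): truth gives 9; bid 6 gives 11 > 9. Violating.
Others bid (2, 2, 6): truth gives 8; bid 6 gives 10 > 8. Violating.
Others bid (2, 2, 16): truth gives 0; bid 16 gives 5 > 0. Violating.
Others bid (2, 6, 16): truth gives 0; bid 16 gives 4 > 0. Violating.
Others bid (2, 2, 14): truth gives 6; no alternative beats it.
Others bid (2, 6, 2): truth gives 8; no alternative beats it.
(Checking all 64 profiles: 24 have a profitable deviation, 40 do not.)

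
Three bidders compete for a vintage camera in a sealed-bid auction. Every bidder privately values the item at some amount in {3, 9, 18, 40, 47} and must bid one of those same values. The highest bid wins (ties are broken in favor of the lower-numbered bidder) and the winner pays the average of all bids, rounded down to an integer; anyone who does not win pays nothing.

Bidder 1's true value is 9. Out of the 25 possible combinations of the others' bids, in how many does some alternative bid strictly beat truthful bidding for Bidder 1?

1

Others bid (3, 3): truth gives 4; bid 3 gives 6 > 4. Violating.
Others bid (3, 9): truth gives 2; no alternative beats it.
Others bid (3, 18): truth gives 0; no alternative beats it.
(Checking all 25 profiles: 1 has a profitable deviation, 24 do not.)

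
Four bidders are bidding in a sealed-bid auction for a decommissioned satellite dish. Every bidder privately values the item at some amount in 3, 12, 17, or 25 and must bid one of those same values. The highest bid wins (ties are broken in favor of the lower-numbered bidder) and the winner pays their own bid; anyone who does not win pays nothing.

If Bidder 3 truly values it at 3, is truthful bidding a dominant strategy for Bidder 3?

Check each profile of the others' bids and compare truth against every alternative bid.
Others bid (3, 3, 3): truth gives 0, best alternative gives -9.
Others bid (3, 3, 12): truth gives 0, best alternative gives -9.
Others bid (3, 3, 17): truth gives 0, best alternative gives 0.
Others bid (3, 3, 25): truth gives 0, best alternative gives 0.
Others bid (3, 12, 3): truth gives 0, best alternative gives 0.
Others bid (3, 12, 12): truth gives 0, best alternative gives 0.
(Remaining 58 profiles checked similarly; truth is weakly best in each.)
In every case the truthful bid is at least as good as any alternative, so it is a dominant strategy.

Yes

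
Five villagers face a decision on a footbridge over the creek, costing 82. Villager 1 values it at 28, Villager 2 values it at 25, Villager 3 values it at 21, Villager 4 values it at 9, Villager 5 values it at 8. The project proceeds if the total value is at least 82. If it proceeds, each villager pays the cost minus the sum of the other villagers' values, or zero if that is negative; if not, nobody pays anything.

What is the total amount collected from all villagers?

47

Total value 91 ≥ cost 82, so it is built.
Villager 1: others sum to 63; max(0, 82 - 63) = 19.
Villager 2: others sum to 66; max(0, 82 - 66) = 16.
Villager 3: others sum to 70; max(0, 82 - 70) = 12.
Villager 4: others sum to 82; max(0, 82 - 82) = 0.
Villager 5: others sum to 83; max(0, 82 - 83) = 0.
Total collected = 19 + 16 + 12 + 0 + 0 = 47.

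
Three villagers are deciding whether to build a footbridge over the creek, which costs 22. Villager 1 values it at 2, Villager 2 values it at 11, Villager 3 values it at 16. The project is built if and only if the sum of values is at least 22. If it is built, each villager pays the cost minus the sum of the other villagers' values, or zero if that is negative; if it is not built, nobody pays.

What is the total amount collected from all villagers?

Total value 29 ≥ cost 22, so it is built.
Villager 1: others sum to 27; max(0, 22 - 27) = 0.
Villager 2: others sum to 18; max(0, 22 - 18) = 4.
Villager 3: others sum to 13; max(0, 22 - 13) = 9.
Total collected = 0 + 4 + 9 = 13.

13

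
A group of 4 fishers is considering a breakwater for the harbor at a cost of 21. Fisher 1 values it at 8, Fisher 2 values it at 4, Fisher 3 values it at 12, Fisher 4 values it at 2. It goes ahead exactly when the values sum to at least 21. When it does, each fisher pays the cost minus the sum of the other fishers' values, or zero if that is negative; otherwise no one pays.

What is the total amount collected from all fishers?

10

Total value 26 ≥ cost 21, so it is built.
Fisher 1: others sum to 18; max(0, 21 - 18) = 3.
Fisher 2: others sum to 22; max(0, 21 - 22) = 0.
Fisher 3: others sum to 14; max(0, 21 - 14) = 7.
Fisher 4: others sum to 24; max(0, 21 - 24) = 0.
Total collected = 3 + 0 + 7 + 0 = 10.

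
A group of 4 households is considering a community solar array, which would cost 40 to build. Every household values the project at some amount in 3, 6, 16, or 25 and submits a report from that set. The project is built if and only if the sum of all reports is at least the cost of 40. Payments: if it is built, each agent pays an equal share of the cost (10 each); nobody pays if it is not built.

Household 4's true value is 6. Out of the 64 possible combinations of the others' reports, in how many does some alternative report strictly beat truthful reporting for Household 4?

9

Others report (3, 6, 25): truth gives -4; report 3 gives 0 > -4. Violating.
Others report (3, 16, 16): truth gives -4; report 3 gives 0 > -4. Violating.
Others report (3, 25, 6): truth gives -4; report 3 gives 0 > -4. Violating.
Others report (6, 3, 25): truth gives -4; report 3 gives 0 > -4. Violating.
Others report (3, 3, 3): truth gives 0; no alternative beats it.
Others report (3, 3, 6): truth gives 0; no alternative beats it.
(Checking all 64 profiles: 9 have a profitable deviation, 55 do not.)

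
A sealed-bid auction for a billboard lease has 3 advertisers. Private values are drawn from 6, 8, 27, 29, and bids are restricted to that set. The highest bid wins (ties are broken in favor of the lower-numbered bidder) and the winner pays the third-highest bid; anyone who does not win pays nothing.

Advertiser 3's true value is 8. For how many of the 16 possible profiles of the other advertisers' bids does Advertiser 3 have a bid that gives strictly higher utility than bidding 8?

4

Others bid (6, 8): truth gives 0; bid 27 gives 2 > 0. Violating.
Others bid (6, 27): truth gives 0; bid 29 gives 2 > 0. Violating.
Others bid (8, 6): truth gives 0; bid 27 gives 2 > 0. Violating.
Others bid (27, 6): truth gives 0; bid 29 gives 2 > 0. Violating.
Others bid (6, 6): truth gives 2; no alternative beats it.
Others bid (6, 29): truth gives 0; no alternative beats it.
(Checking all 16 profiles: 4 have a profitable deviation, 12 do not.)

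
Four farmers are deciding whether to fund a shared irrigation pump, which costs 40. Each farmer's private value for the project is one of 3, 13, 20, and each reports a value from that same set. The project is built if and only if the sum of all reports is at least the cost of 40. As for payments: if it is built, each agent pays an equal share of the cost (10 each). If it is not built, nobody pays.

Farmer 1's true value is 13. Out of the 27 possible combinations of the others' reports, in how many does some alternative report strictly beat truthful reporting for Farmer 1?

3

Others report (3, 3, 20): truth gives 0; report 20 gives 3 > 0. Violating.
Others report (3, 20, 3): truth gives 0; report 20 gives 3 > 0. Violating.
Others report (20, 3, 3): truth gives 0; report 20 gives 3 > 0. Violating.
Others report (3, 3, 3): truth gives 0; no alternative beats it.
Others report (3, 3, 13): truth gives 0; no alternative beats it.
(Checking all 27 profiles: 3 have a profitable deviation, 24 do not.)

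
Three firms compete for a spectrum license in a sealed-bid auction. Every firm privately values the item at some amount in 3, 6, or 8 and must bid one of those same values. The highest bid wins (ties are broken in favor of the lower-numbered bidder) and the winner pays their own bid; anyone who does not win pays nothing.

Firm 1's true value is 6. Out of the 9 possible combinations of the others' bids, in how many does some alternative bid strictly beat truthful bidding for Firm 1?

Others bid (3, 3): truth gives 0; bid 3 gives 3 > 0. Violating.
Others bid (3, 6): truth gives 0; no alternative beats it.
Others bid (3, 8): truth gives 0; no alternative beats it.
(Checking all 9 profiles: 1 has a profitable deviation, 8 do not.)

1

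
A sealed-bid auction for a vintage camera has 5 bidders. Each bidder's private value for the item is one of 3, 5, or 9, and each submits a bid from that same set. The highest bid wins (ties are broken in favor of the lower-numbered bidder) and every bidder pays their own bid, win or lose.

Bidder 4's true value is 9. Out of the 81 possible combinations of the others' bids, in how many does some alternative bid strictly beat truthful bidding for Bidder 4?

Others bid (3, 3, 3, 3): truth gives 0; bid 5 gives 4 > 0. Violating.
Others bid (3, 3, 3, 5): truth gives 0; bid 5 gives 4 > 0. Violating.
Others bid (3, 3, 9, 3): truth gives -9; bid 3 gives -3 > -9. Violating.
Others bid (3, 3, 9, 5): truth gives -9; bid 3 gives -3 > -9. Violating.
Others bid (3, 3, 3, 9): truth gives 0; no alternative beats it.
Others bid (3, 3, 5, 3): truth gives 0; no alternative beats it.
(Checking all 81 profiles: 59 have a profitable deviation, 22 do not.)

59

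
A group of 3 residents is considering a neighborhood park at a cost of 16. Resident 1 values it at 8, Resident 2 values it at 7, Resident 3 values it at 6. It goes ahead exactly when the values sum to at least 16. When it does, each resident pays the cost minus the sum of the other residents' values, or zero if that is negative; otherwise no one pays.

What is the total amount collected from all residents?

Total value 21 ≥ cost 16, so it is built.
Resident 1: others sum to 13; max(0, 16 - 13) = 3.
Resident 2: others sum to 14; max(0, 16 - 14) = 2.
Resident 3: others sum to 15; max(0, 16 - 15) = 1.
Total collected = 3 + 2 + 1 = 6.

6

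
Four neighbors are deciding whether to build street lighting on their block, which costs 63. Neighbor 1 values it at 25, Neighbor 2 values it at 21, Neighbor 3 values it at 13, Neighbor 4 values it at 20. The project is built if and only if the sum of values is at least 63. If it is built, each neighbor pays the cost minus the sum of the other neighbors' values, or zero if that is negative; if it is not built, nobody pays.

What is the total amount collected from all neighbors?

18

Total value 79 ≥ cost 63, so it is built.
Neighbor 1: others sum to 54; max(0, 63 - 54) = 9.
Neighbor 2: others sum to 58; max(0, 63 - 58) = 5.
Neighbor 3: others sum to 66; max(0, 63 - 66) = 0.
Neighbor 4: others sum to 59; max(0, 63 - 59) = 4.
Total collected = 9 + 5 + 0 + 4 = 18.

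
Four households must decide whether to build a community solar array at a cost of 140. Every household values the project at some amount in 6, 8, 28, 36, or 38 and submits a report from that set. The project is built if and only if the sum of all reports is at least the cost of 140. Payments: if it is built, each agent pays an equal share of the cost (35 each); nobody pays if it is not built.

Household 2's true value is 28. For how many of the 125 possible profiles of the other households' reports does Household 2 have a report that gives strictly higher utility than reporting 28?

Others report (36, 38, 38): truth gives -7; report 6 gives 0 > -7. Violating.
Others report (38, 36, 38): truth gives -7; report 6 gives 0 > -7. Violating.
Others report (38, 38, 36): truth gives -7; report 6 gives 0 > -7. Violating.
Others report (38, 38, 38): truth gives -7; report 6 gives 0 > -7. Violating.
Others report (6, 6, 6): truth gives 0; no alternative beats it.
Others report (6, 6, 8): truth gives 0; no alternative beats it.
(Checking all 125 profiles: 4 have a profitable deviation, 121 do not.)

4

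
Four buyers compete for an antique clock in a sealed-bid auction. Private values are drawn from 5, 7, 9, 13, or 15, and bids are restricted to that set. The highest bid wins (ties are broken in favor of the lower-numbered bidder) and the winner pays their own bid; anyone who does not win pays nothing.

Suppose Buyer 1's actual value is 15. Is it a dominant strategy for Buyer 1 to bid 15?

Consider the case where Buyer 2 bids 5, Buyer 3 bids 5 and Buyer 4 bids 5.
Truthful bid 15: wins, pays 15, utility 15 - 15 = 0.
Bid 5 instead: wins, pays 5, utility 15 - 5 = 10.
Since 10 > 0, bidding 5 is strictly better here, so truthful bidding is not dominant.

No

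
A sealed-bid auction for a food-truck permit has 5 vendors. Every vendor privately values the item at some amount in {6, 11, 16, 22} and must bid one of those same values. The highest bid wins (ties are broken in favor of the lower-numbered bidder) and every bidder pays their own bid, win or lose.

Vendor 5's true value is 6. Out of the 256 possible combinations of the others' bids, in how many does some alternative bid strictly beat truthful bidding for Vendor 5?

1

Others bid (6, 6, 6, 6): truth gives -6; bid 11 gives -5 > -6. Violating.
Others bid (6, 6, 6, 11): truth gives -6; no alternative beats it.
Others bid (6, 6, 6, 16): truth gives -6; no alternative beats it.
(Checking all 256 profiles: 1 has a profitable deviation, 255 do not.)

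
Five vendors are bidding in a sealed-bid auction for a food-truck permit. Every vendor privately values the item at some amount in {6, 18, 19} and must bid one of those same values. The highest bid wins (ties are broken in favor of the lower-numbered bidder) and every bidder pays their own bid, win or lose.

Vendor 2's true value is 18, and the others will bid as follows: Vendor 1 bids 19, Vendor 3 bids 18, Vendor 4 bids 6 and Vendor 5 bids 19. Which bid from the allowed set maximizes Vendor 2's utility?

6

Bid 6: loses but pays 6, utility -6.
Bid 18: loses but pays 18, utility -18.
Bid 19: loses but pays 19, utility -19.
The best choice is 6 with utility -6.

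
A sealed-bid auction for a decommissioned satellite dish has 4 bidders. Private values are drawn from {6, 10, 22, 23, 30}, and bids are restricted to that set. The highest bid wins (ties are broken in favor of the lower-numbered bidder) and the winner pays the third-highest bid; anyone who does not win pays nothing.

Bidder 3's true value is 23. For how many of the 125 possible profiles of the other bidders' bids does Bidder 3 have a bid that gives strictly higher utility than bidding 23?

27

Others bid (6, 6, 30): truth gives 0; bid 30 gives 17 > 0. Violating.
Others bid (6, 10, 30): truth gives 0; bid 30 gives 13 > 0. Violating.
Others bid (6, 22, 30): truth gives 0; bid 30 gives 1 > 0. Violating.
Others bid (6, 23, 6): truth gives 0; bid 30 gives 17 > 0. Violating.
Others bid (6, 6, 6): truth gives 17; no alternative beats it.
Others bid (6, 6, 10): truth gives 17; no alternative beats it.
(Checking all 125 profiles: 27 have a profitable deviation, 98 do not.)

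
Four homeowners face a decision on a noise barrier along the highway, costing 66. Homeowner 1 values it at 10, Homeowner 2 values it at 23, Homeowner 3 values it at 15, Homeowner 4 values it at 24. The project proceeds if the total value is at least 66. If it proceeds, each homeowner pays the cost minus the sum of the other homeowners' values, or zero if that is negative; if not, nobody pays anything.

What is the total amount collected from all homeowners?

48

Total value 72 ≥ cost 66, so it is built.
Homeowner 1: others sum to 62; max(0, 66 - 62) = 4.
Homeowner 2: others sum to 49; max(0, 66 - 49) = 17.
Homeowner 3: others sum to 57; max(0, 66 - 57) = 9.
Homeowner 4: others sum to 48; max(0, 66 - 48) = 18.
Total collected = 4 + 17 + 9 + 18 = 48.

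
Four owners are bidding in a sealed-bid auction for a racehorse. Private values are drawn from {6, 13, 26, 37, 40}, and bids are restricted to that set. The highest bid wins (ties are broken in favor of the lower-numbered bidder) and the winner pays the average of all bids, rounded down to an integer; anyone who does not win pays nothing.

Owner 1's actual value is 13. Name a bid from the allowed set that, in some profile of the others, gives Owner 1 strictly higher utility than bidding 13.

Suppose Owner 2 bids 6, Owner 3 bids 6 and Owner 4 bids 6.
Bid 13: wins, pays 7, utility 13 - 7 = 6.
Bid 6: wins, pays 6, utility 13 - 6 = 7.
So bidding 6 beats truth here (7 > 6).

6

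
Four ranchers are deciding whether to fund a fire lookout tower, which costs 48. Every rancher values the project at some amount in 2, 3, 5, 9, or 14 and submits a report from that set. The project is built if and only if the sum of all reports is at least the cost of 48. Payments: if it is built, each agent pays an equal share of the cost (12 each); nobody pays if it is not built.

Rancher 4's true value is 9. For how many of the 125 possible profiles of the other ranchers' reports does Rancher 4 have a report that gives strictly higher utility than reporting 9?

Others report (14, 14, 14): truth gives -3; report 2 gives 0 > -3. Violating.
Others report (2, 2, 2): truth gives 0; no alternative beats it.
Others report (2, 2, 3): truth gives 0; no alternative beats it.
(Checking all 125 profiles: 1 has a profitable deviation, 124 do not.)

1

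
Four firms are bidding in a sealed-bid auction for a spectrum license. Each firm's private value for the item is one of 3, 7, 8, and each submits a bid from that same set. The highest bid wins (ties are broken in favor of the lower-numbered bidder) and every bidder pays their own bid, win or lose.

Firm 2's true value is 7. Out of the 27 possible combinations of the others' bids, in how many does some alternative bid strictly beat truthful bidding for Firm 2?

Others bid (3, 3, 8): truth gives -7; bid 8 gives -1 > -7. Violating.
Others bid (3, 7, 8): truth gives -7; bid 8 gives -1 > -7. Violating.
Others bid (3, 8, 3): truth gives -7; bid 8 gives -1 > -7. Violating.
Others bid (3, 8, 7): truth gives -7; bid 8 gives -1 > -7. Violating.
Others bid (3, 3, 3): truth gives 0; no alternative beats it.
Others bid (3, 3, 7): truth gives 0; no alternative beats it.
(Checking all 27 profiles: 23 have a profitable deviation, 4 do not.)

23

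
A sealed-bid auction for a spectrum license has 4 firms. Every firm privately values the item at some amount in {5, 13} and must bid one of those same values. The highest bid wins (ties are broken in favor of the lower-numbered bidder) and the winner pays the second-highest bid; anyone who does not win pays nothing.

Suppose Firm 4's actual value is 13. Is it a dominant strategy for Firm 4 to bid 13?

Yes

Check each profile of the others' bids and compare truth against every alternative bid.
Others bid (5, 5, 5): truth gives 8, best alternative gives 0.
Others bid (5, 5, 13): truth gives 0, best alternative gives 0.
Others bid (5, 13, 5): truth gives 0, best alternative gives 0.
Others bid (5, 13, 13): truth gives 0, best alternative gives 0.
Others bid (13, 5, 5): truth gives 0, best alternative gives 0.
Others bid (13, 5, 13): truth gives 0, best alternative gives 0.
(Remaining 2 profiles checked similarly; truth is weakly best in each.)
In every case the truthful bid is at least as good as any alternative, so it is a dominant strategy.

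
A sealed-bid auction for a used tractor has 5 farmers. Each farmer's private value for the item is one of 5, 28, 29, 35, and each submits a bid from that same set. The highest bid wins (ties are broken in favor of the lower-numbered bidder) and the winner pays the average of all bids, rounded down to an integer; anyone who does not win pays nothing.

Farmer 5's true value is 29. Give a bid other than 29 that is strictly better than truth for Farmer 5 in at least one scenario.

Suppose Farmer 1 bids 5, Farmer 2 bids 5, Farmer 3 bids 5 and Farmer 4 bids 29.
Bid 29: loses, pays 0, utility 0.
Bid 35: wins, pays 15, utility 29 - 15 = 14.
So bidding 35 beats truth here (14 > 0).

35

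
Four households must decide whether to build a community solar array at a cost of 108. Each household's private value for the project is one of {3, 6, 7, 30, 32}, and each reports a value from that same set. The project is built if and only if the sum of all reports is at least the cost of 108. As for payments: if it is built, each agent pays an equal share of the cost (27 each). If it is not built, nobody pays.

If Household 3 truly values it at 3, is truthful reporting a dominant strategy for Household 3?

Check each profile of the others' reports and compare truth against every alternative report.
Others report (3, 3, 3): truth gives 0, best alternative gives 0.
Others report (3, 3, 6): truth gives 0, best alternative gives 0.
Others report (3, 3, 7): truth gives 0, best alternative gives 0.
Others report (3, 3, 30): truth gives 0, best alternative gives 0.
Others report (3, 3, 32): truth gives 0, best alternative gives 0.
Others report (3, 6, 3): truth gives 0, best alternative gives 0.
(Remaining 119 profiles checked similarly; truth is weakly best in each.)
In every case the truthful report is at least as good as any alternative, so it is a dominant strategy.

Yes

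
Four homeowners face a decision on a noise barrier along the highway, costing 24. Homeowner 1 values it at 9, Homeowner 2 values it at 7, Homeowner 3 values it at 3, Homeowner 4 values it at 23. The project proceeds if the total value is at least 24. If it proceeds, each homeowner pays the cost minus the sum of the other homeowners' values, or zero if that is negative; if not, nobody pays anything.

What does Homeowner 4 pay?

5

Total value 42 ≥ cost 24, so the project is built.
The other homeowners' values sum to 19.
Cost minus that sum is 24 - 19 = 5.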